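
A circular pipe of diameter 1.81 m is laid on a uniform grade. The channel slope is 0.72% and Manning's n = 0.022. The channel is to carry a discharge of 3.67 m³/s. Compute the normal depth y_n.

Manning's equation rearranged: A R^(2/3) = nQ / (1·√S) = 0.022 × 3.67 / (√0.0072) = 0.9515.
Try y = 0.906 m: A R^(2/3) = 0.7597 — short.
Try y = 1.22 m: A R^(2/3) = 1.207 — over.
Try y = 1.04 m: A R^(2/3) = 0.9526 — close enough.

y_n = 1.04 m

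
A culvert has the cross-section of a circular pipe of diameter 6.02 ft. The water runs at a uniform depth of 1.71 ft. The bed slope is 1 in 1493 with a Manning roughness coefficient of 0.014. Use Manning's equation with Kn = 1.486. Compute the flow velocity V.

For a circular section of diameter D = 6.02 ft at depth y = 1.71 ft, the central angle is θ = 2 arccos(1 − 2y/D) = 2.248 rad. Then A = (D²/8)(θ − sin θ) = 6.656 ft² and P = Dθ/2 = 6.768 ft.
Hydraulic radius R = A/P = 6.656/6.768 = 0.9835 ft.
From Manning's equation, V = (1.486/n) R^(2/3) S^(1/2) = (1.486/0.014) × 0.9835^(2/3) × 0.0006698^(1/2) = 2.72 ft/s.

V = 2.72 ft/s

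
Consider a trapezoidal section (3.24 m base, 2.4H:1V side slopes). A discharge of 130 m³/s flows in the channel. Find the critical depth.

At critical depth, Q² T / (g A³) = 1, i.e. A³/T = Q²/g = 130²/9.81 = 1723.
Try y = 3.38 m: A³/T = 2902 — high.
Try y = 2.15 m: A³/T = 434.4 — low.
Try y = 2.99 m: A³/T = 1717 — close enough.

y_c = 2.99 m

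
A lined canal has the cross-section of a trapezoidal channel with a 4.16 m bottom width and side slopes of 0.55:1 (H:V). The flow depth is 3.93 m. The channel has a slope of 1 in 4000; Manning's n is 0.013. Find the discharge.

With bottom width b = 4.16 m and side slope z = 0.55: A = (b + zy)y = (4.16 + 0.55×3.93)×3.93 = 24.84 m²; P = b + 2y√(1+z²) = 4.16 + 2×3.93×1.141 = 13.13 m.
Hydraulic radius R = A/P = 24.84/13.13 = 1.892 m.
Manning's equation: Q = (1/n) A R^(2/3) S^(1/2) = (1/0.013) × 24.84 × 1.892^(2/3) × 0.00025^(1/2) = 46.2 m³/s.

Q = 46.2 m³/s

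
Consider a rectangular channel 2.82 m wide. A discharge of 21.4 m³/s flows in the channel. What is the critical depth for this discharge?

y_c = 1.8 m

For a rectangular channel, critical depth y_c = (q²/g)^(1/3) where q = Q/b = 21.4/2.82 = 7.589 m²/s.
So y_c = (7.589²/9.81)^(1/3) = 1.8 m.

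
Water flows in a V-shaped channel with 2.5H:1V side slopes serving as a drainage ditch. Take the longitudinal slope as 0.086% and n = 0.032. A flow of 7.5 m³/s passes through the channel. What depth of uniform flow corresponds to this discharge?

y_n = 1.89 m

Manning's equation rearranged: A R^(2/3) = nQ / (1·√S) = 0.032 × 7.5 / (√0.00086) = 8.184.
Try y = 2.22 m: A R^(2/3) = 12.57 — over.
Try y = 1.58 m: A R^(2/3) = 5.076 — short.
Try y = 1.89 m: A R^(2/3) = 8.185 — close enough.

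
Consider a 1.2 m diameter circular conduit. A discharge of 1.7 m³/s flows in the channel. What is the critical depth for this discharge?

At critical depth, Q² T / (g A³) = 1, i.e. A³/T = Q²/g = 1.7²/9.81 = 0.2946.
At y = 0.896 m: A³/T = 0.7118 — too large.
At y = 0.577 m: A³/T = 0.1298 — too small.
At y = 0.715 m: A³/T = 0.2945 — close enough.

y_c = 0.715 m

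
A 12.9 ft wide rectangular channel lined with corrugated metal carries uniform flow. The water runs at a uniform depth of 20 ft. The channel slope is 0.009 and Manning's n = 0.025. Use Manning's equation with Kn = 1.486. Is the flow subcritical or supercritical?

Flow area A = b·y = 12.9 × 20 = 258 ft². Wetted perimeter P = b + 2y = 12.9 + 2×20 = 52.9 ft.
Hydraulic radius R = A/P = 258/52.9 = 4.877 ft.
V = (1.486/n) R^(2/3) √S = (1.486/0.025) × 4.877^(2/3) × √0.009 = 16.22 ft/s. Hydraulic depth D_h = A/T = 258/12.9 = 20 ft.
Froude number Fr = V/√(g·D_h) = 16.22/√(32.2×20) = 0.639, which is less than 1, so the flow is subcritical.

subcritical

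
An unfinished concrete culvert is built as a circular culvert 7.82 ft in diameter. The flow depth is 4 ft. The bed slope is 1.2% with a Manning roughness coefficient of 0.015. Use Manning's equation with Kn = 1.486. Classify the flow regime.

supercritical

For a circular section of diameter D = 7.82 ft at depth y = 4 ft, the central angle is θ = 2 arccos(1 − 2y/D) = 3.188 rad. Then A = (D²/8)(θ − sin θ) = 24.72 ft² and P = Dθ/2 = 12.46 ft.
Hydraulic radius R = A/P = 24.72/12.46 = 1.983 ft.
V = (1.486/n) R^(2/3) √S = (1.486/0.015) × 1.983^(2/3) × √0.012 = 17.13 ft/s. Hydraulic depth D_h = A/T = 24.72/7.818 = 3.162 ft.
Froude number Fr = V/√(g·D_h) = 17.13/√(32.2×3.162) = 1.7, which is greater than 1, so the flow is supercritical.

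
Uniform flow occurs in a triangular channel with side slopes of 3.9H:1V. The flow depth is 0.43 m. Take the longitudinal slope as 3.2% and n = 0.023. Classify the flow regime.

supercritical

For a triangular section with side slope z = 3.9: A = zy² = 3.9×0.43² = 0.7211 m²; P = 2y√(1+z²) = 2×0.43×4.026 = 3.463 m.
Hydraulic radius R = A/P = 0.7211/3.463 = 0.2083 m.
V = (1/n) R^(2/3) √S = (1/0.023) × 0.2083^(2/3) × √0.032 = 2.733 m/s. Hydraulic depth D_h = A/T = 0.7211/3.354 = 0.215 m.
Froude number Fr = V/√(g·D_h) = 2.733/√(9.81×0.215) = 1.88, which is greater than 1, so the flow is supercritical.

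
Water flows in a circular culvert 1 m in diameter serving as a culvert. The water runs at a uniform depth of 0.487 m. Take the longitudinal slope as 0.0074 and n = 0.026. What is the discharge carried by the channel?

For a circular section of diameter D = 1 m at depth y = 0.487 m, the central angle is θ = 2 arccos(1 − 2y/D) = 3.09 rad. Then A = (D²/8)(θ − sin θ) = 0.3797 m² and P = Dθ/2 = 1.545 m.
Hydraulic radius R = A/P = 0.3797/1.545 = 0.2458 m.
Manning's equation: Q = (1/n) A R^(2/3) S^(1/2) = (1/0.026) × 0.3797 × 0.2458^(2/3) × 0.0074^(1/2) = 0.493 m³/s.

Q = 0.493 m³/s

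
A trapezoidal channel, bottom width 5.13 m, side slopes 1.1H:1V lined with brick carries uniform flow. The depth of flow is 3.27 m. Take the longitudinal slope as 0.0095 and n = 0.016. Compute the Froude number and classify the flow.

supercritical

With bottom width b = 5.13 m and side slope z = 1.1: A = (b + zy)y = (5.13 + 1.1×3.27)×3.27 = 28.54 m²; P = b + 2y√(1+z²) = 5.13 + 2×3.27×1.487 = 14.85 m.
Hydraulic radius R = A/P = 28.54/14.85 = 1.921 m.
V = (1/n) R^(2/3) √S = (1/0.016) × 1.921^(2/3) × √0.0095 = 9.415 m/s. Hydraulic depth D_h = A/T = 28.54/12.32 = 2.316 m.
Froude number Fr = V/√(g·D_h) = 9.415/√(9.81×2.316) = 1.98, which is greater than 1, so the flow is supercritical.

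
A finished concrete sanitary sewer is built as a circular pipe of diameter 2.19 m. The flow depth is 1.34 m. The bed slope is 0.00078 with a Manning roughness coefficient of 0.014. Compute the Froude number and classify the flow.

subcritical

For a circular section of diameter D = 2.19 m at depth y = 1.34 m, the central angle is θ = 2 arccos(1 − 2y/D) = 3.593 rad. Then A = (D²/8)(θ − sin θ) = 2.415 m² and P = Dθ/2 = 3.934 m.
Hydraulic radius R = A/P = 2.415/3.934 = 0.614 m.
V = (1/n) R^(2/3) √S = (1/0.014) × 0.614^(2/3) × √0.00078 = 1.441 m/s. Hydraulic depth D_h = A/T = 2.415/2.134 = 1.132 m.
Froude number Fr = V/√(g·D_h) = 1.441/√(9.81×1.132) = 0.433, which is less than 1, so the flow is subcritical.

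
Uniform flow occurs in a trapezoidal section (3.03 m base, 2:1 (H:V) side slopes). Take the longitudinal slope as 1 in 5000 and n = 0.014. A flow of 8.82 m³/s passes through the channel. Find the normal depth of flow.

y_n = 1.51 m

Manning's equation rearranged: A R^(2/3) = nQ / (1·√S) = 0.014 × 8.82 / (√0.0002) = 8.731.
Trying y = 1.92 m: A R^(2/3) = 14.36 — over.
Trying y = 1.09 m: A R^(2/3) = 4.555 — short.
Trying y = 1.51 m: A R^(2/3) = 8.728 — matches.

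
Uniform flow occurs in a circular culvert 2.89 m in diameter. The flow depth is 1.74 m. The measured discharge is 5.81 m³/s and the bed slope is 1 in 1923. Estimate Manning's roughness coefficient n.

n = 0.014

For a circular section of diameter D = 2.89 m at depth y = 1.74 m, the central angle is θ = 2 arccos(1 − 2y/D) = 3.553 rad. Then A = (D²/8)(θ − sin θ) = 4.126 m² and P = Dθ/2 = 5.134 m.
Hydraulic radius R = A/P = 4.126/5.134 = 0.8038 m.
Rearranging Manning's equation: n = (1/Q) A R^(2/3) S^(1/2) = (1/5.81) × 4.126 × 0.8038^(2/3) × √0.00052 = 0.014.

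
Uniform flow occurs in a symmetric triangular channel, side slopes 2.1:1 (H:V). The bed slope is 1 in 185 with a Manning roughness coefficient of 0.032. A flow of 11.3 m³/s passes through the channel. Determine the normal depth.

y_n = 1.68 m

Manning's equation rearranged: A R^(2/3) = nQ / (1·√S) = 0.032 × 11.3 / (√0.005405) = 4.918.
Try y = 1.47 m: A R^(2/3) = 3.452 — too small.
Try y = 1.99 m: A R^(2/3) = 7.743 — too large.
Try y = 1.68 m: A R^(2/3) = 4.929 — matches.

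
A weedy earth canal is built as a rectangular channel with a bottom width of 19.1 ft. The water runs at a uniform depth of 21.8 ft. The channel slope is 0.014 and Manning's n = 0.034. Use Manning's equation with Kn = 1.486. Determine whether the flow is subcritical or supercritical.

subcritical

Flow area A = b·y = 19.1 × 21.8 = 416.4 ft². Wetted perimeter P = b + 2y = 19.1 + 2×21.8 = 62.7 ft.
Hydraulic radius R = A/P = 416.4/62.7 = 6.641 ft.
V = (1.486/n) R^(2/3) √S = (1.486/0.034) × 6.641^(2/3) × √0.014 = 18.27 ft/s. Hydraulic depth D_h = A/T = 416.4/19.1 = 21.8 ft.
Froude number Fr = V/√(g·D_h) = 18.27/√(32.2×21.8) = 0.69, which is less than 1, so the flow is subcritical.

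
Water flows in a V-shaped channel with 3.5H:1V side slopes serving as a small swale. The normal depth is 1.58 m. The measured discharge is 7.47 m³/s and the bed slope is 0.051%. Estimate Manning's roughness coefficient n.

n = 0.022

For a triangular section with side slope z = 3.5: A = zy² = 3.5×1.58² = 8.737 m²; P = 2y√(1+z²) = 2×1.58×3.64 = 11.5 m.
Hydraulic radius R = A/P = 8.737/11.5 = 0.7596 m.
Rearranging Manning's equation: n = (1/Q) A R^(2/3) S^(1/2) = (1/7.47) × 8.737 × 0.7596^(2/3) × √0.00051 = 0.022.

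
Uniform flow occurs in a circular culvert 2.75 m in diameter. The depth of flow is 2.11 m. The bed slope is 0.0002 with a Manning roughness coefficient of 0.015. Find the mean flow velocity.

V = 0.835 m/s

For a circular section of diameter D = 2.75 m at depth y = 2.11 m, the central angle is θ = 2 arccos(1 − 2y/D) = 4.27 rad. Then A = (D²/8)(θ − sin θ) = 4.89 m² and P = Dθ/2 = 5.871 m.
Hydraulic radius R = A/P = 4.89/5.871 = 0.833 m.
From Manning's equation, V = (1/n) R^(2/3) S^(1/2) = (1/0.015) × 0.833^(2/3) × 0.0002^(1/2) = 0.835 m/s.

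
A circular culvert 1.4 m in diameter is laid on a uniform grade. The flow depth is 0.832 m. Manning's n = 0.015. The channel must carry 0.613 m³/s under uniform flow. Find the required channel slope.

For a circular section of diameter D = 1.4 m at depth y = 0.832 m, the central angle is θ = 2 arccos(1 − 2y/D) = 3.521 rad. Then A = (D²/8)(θ − sin θ) = 0.9534 m² and P = Dθ/2 = 2.465 m.
Hydraulic radius R = A/P = 0.9534/2.465 = 0.3868 m.
From Manning's equation, S = [nQ / (1 A R^(2/3))]² = [0.015 × 0.613 / (1 × 0.9534 × 0.3868^(2/3))]² = 0.00033.

S = 0.00033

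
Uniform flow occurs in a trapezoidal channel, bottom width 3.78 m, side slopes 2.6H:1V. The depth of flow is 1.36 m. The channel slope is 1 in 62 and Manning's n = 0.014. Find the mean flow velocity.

With bottom width b = 3.78 m and side slope z = 2.6: A = (b + zy)y = (3.78 + 2.6×1.36)×1.36 = 9.95 m²; P = b + 2y√(1+z²) = 3.78 + 2×1.36×2.786 = 11.36 m.
Hydraulic radius R = A/P = 9.95/11.36 = 0.8761 m.
From Manning's equation, V = (1/n) R^(2/3) S^(1/2) = (1/0.014) × 0.8761^(2/3) × 0.01613^(1/2) = 8.31 m/s.

V = 8.31 m/s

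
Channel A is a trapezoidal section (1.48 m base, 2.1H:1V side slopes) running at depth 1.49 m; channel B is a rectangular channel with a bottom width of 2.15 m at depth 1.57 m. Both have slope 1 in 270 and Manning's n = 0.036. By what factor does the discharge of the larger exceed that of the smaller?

2.4

Channel A: With bottom width b = 1.48 m and side slope z = 2.1: A = (b + zy)y = (1.48 + 2.1×1.49)×1.49 = 6.867 m²; P = b + 2y√(1+z²) = 1.48 + 2×1.49×2.326 = 8.411 m. Hydraulic radius R = A/P = 6.867/8.411 = 0.8165 m. Q_A = (1/0.036)·6.867·0.8165^(2/3)·√0.003704 = 10.14 m³/s.
Channel B: Flow area A = b·y = 2.15 × 1.57 = 3.376 m². Wetted perimeter P = b + 2y = 2.15 + 2×1.57 = 5.29 m. Hydraulic radius R = A/P = 3.376/5.29 = 0.6381 m. Q_B = (1/0.036)·3.376·0.6381^(2/3)·√0.003704 = 4.229 m³/s.
The larger discharge is 10.14 m³/s and the smaller is 4.229 m³/s; the ratio is 2.4.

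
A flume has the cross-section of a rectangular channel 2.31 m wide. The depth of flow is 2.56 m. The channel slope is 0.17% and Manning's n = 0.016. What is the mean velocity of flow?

V = 2.21 m/s

Flow area A = b·y = 2.31 × 2.56 = 5.914 m². Wetted perimeter P = b + 2y = 2.31 + 2×2.56 = 7.43 m.
Hydraulic radius R = A/P = 5.914/7.43 = 0.7959 m.
From Manning's equation, V = (1/n) R^(2/3) S^(1/2) = (1/0.016) × 0.7959^(2/3) × 0.0017^(1/2) = 2.21 m/s.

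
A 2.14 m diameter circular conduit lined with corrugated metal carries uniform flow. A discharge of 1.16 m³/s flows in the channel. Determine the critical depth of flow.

y_c = 0.494 m

At critical depth, Q² T / (g A³) = 1, i.e. A³/T = Q²/g = 1.16²/9.81 = 0.1372.
Try y = 0.389 m: A³/T = 0.05393 — too small.
Try y = 0.622 m: A³/T = 0.3371 — too large.
Try y = 0.494 m: A³/T = 0.1375 — close enough.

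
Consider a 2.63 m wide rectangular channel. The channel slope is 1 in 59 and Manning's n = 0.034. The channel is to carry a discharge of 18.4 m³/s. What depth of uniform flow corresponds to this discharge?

y_n = 2.1 m

Manning's equation rearranged: A R^(2/3) = nQ / (1·√S) = 0.034 × 18.4 / (√0.01695) = 4.805.
Try y = 2.65 m: A R^(2/3) = 6.395 — high.
Try y = 1.63 m: A R^(2/3) = 3.469 — low.
Try y = 2.1 m: A R^(2/3) = 4.794 — ≈ 4.805.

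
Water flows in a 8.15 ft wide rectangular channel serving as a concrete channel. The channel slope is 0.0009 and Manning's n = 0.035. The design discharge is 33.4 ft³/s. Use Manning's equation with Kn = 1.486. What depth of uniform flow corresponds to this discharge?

Manning's equation rearranged: A R^(2/3) = nQ / (1.486·√S) = 0.035 × 33.4 / (1.486 × √0.0009) = 26.22.
Trying y = 2.97 ft: A R^(2/3) = 34.72 — high.
Trying y = 2.43 ft: A R^(2/3) = 26.21 — ≈ 26.22.

y_n = 2.43 ft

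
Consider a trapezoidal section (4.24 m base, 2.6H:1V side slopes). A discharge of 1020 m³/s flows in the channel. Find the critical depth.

y_c = 7.17 m

At critical depth, Q² T / (g A³) = 1, i.e. A³/T = Q²/g = 1020²/9.81 = 106100.
Trying y = 8.8 m: A³/T = 271900 — over.
Trying y = 5.94 m: A³/T = 45500 — short.
Trying y = 7.17 m: A³/T = 106400 — matches.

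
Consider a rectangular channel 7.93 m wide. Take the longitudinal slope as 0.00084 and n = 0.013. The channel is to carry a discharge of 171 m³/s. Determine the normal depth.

y_n = 5.53 m

Manning's equation rearranged: A R^(2/3) = nQ / (1·√S) = 0.013 × 171 / (√0.00084) = 76.7.
Try y = 4.49 m: A R^(2/3) = 58.49 — low.
Try y = 7.03 m: A R^(2/3) = 103.6 — high.
Try y = 5.53 m: A R^(2/3) = 76.62 — matches.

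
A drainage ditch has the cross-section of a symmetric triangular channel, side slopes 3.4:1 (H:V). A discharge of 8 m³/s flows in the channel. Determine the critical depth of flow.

At critical depth, Q² T / (g A³) = 1, i.e. A³/T = Q²/g = 8²/9.81 = 6.524.
At y = 0.803 m: A³/T = 1.93 — low.
At y = 1.26 m: A³/T = 18.36 — high.
At y = 1.02 m: A³/T = 6.382 — matches.

y_c = 1.02 m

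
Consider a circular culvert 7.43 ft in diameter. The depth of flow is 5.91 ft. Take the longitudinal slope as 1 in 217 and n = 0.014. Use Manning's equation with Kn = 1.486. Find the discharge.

For a circular section of diameter D = 7.43 ft at depth y = 5.91 ft, the central angle is θ = 2 arccos(1 − 2y/D) = 4.406 rad. Then A = (D²/8)(θ − sin θ) = 36.98 ft² and P = Dθ/2 = 16.37 ft.
Hydraulic radius R = A/P = 36.98/16.37 = 2.259 ft.
Manning's equation: Q = (1.486/n) A R^(2/3) S^(1/2) = (1.486/0.014) × 36.98 × 2.259^(2/3) × 0.004608^(1/2) = 459 ft³/s.

Q = 459 ft³/s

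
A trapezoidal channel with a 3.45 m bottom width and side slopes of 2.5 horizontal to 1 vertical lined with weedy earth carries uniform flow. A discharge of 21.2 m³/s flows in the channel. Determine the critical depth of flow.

At critical depth, Q² T / (g A³) = 1, i.e. A³/T = Q²/g = 21.2²/9.81 = 45.81.
Trying y = 1.04 m: A³/T = 28.8 — too small.
Trying y = 1.46 m: A³/T = 103.6 — too large.
Trying y = 1.18 m: A³/T = 46.07 — close enough.

y_c = 1.18 m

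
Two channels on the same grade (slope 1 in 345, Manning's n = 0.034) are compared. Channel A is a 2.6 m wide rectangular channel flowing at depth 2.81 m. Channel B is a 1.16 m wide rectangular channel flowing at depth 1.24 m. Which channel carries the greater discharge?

Channel A: Flow area A = b·y = 2.6 × 2.81 = 7.306 m². Wetted perimeter P = b + 2y = 2.6 + 2×2.81 = 8.22 m. Hydraulic radius R = A/P = 7.306/8.22 = 0.8888 m. Q_A = (1/0.034)·7.306·0.8888^(2/3)·√0.002899 = 10.69 m³/s.
Channel B: Flow area A = b·y = 1.16 × 1.24 = 1.438 m². Wetted perimeter P = b + 2y = 1.16 + 2×1.24 = 3.64 m. Hydraulic radius R = A/P = 1.438/3.64 = 0.3952 m. Q_B = (1/0.034)·1.438·0.3952^(2/3)·√0.002899 = 1.227 m³/s.
Q_A = 10.69 m³/s vs Q_B = 1.227 m³/s, so channel A carries more.

channel A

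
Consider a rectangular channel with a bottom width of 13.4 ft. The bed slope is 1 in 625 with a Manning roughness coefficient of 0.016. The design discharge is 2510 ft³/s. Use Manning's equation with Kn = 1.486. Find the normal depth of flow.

Manning's equation rearranged: A R^(2/3) = nQ / (1.486·√S) = 0.016 × 2510 / (1.486 × √0.0016) = 675.6.
Trying y = 12.8 ft: A R^(2/3) = 460.4 — short.
Trying y = 17.6 ft: A R^(2/3) = 676 — close enough.

y_n = 17.6 ft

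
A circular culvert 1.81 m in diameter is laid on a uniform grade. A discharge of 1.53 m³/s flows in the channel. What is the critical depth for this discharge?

At critical depth, Q² T / (g A³) = 1, i.e. A³/T = Q²/g = 1.53²/9.81 = 0.2386.
Try y = 0.415 m: A³/T = 0.05794 — too small.
Try y = 0.747 m: A³/T = 0.5645 — too large.
Try y = 0.597 m: A³/T = 0.2381 — close enough.

y_c = 0.597 m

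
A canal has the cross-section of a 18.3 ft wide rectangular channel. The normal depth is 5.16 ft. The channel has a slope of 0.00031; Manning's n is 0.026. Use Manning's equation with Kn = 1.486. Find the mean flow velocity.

Flow area A = b·y = 18.3 × 5.16 = 94.43 ft². Wetted perimeter P = b + 2y = 18.3 + 2×5.16 = 28.62 ft.
Hydraulic radius R = A/P = 94.43/28.62 = 3.299 ft.
From Manning's equation, V = (1.486/n) R^(2/3) S^(1/2) = (1.486/0.026) × 3.299^(2/3) × 0.00031^(1/2) = 2.23 ft/s.

V = 2.23 ft/s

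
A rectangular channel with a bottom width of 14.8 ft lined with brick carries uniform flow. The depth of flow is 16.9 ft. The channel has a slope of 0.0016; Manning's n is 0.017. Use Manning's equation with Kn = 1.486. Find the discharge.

Flow area A = b·y = 14.8 × 16.9 = 250.1 ft². Wetted perimeter P = b + 2y = 14.8 + 2×16.9 = 48.6 ft.
Hydraulic radius R = A/P = 250.1/48.6 = 5.147 ft.
Manning's equation: Q = (1.486/n) A R^(2/3) S^(1/2) = (1.486/0.017) × 250.1 × 5.147^(2/3) × 0.0016^(1/2) = 2610 ft³/s.

Q = 2610 ft³/s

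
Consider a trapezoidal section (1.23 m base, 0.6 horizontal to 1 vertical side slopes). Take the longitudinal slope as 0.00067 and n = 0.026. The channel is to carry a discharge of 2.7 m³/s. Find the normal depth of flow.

Manning's equation rearranged: A R^(2/3) = nQ / (1·√S) = 0.026 × 2.7 / (√0.00067) = 2.712.
Try y = 2 m: A R^(2/3) = 4.273 — over.
Try y = 1.58 m: A R^(2/3) = 2.713 — ≈ 2.712.

y_n = 1.58 m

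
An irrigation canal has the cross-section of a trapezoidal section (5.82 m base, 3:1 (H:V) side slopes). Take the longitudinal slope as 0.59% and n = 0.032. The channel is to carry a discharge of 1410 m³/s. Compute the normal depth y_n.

y_n = 7.8 m

Manning's equation rearranged: A R^(2/3) = nQ / (1·√S) = 0.032 × 1410 / (√0.0059) = 587.4.
Try y = 5.98 m: A R^(2/3) = 312.1 — too small.
Try y = 9.37 m: A R^(2/3) = 915.3 — too large.
Try y = 7.8 m: A R^(2/3) = 586.9 — ≈ 587.4.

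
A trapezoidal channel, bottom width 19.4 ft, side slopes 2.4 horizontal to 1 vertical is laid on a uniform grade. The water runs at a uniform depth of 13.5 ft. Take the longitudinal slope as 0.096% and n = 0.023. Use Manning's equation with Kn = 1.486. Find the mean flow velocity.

V = 7.88 ft/s

With bottom width b = 19.4 ft and side slope z = 2.4: A = (b + zy)y = (19.4 + 2.4×13.5)×13.5 = 699.3 ft²; P = b + 2y√(1+z²) = 19.4 + 2×13.5×2.6 = 89.6 ft.
Hydraulic radius R = A/P = 699.3/89.6 = 7.805 ft.
From Manning's equation, V = (1.486/n) R^(2/3) S^(1/2) = (1.486/0.023) × 7.805^(2/3) × 0.00096^(1/2) = 7.88 ft/s.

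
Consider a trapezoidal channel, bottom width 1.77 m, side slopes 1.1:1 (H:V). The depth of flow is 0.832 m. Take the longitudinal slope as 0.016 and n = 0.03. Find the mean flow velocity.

With bottom width b = 1.77 m and side slope z = 1.1: A = (b + zy)y = (1.77 + 1.1×0.832)×0.832 = 2.234 m²; P = b + 2y√(1+z²) = 1.77 + 2×0.832×1.487 = 4.244 m.
Hydraulic radius R = A/P = 2.234/4.244 = 0.5264 m.
From Manning's equation, V = (1/n) R^(2/3) S^(1/2) = (1/0.03) × 0.5264^(2/3) × 0.016^(1/2) = 2.75 m/s.

V = 2.75 m/s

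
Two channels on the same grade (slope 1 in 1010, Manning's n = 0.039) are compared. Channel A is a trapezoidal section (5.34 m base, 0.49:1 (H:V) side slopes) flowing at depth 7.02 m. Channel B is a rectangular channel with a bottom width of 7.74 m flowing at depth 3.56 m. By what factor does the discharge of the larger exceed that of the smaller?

Channel A: With bottom width b = 5.34 m and side slope z = 0.49: A = (b + zy)y = (5.34 + 0.49×7.02)×7.02 = 61.63 m²; P = b + 2y√(1+z²) = 5.34 + 2×7.02×1.114 = 20.97 m. Hydraulic radius R = A/P = 61.63/20.97 = 2.938 m. Q_A = (1/0.039)·61.63·2.938^(2/3)·√0.0009901 = 102 m³/s.
Channel B: Flow area A = b·y = 7.74 × 3.56 = 27.55 m². Wetted perimeter P = b + 2y = 7.74 + 2×3.56 = 14.86 m. Hydraulic radius R = A/P = 27.55/14.86 = 1.854 m. Q_B = (1/0.039)·27.55·1.854^(2/3)·√0.0009901 = 33.55 m³/s.
The larger discharge is 102 m³/s and the smaller is 33.55 m³/s; the ratio is 3.04.

3.04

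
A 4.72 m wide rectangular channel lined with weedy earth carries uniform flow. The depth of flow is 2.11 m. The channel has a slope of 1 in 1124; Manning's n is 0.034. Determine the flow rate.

Q = 9.39 m³/s

Flow area A = b·y = 4.72 × 2.11 = 9.959 m². Wetted perimeter P = b + 2y = 4.72 + 2×2.11 = 8.94 m.
Hydraulic radius R = A/P = 9.959/8.94 = 1.114 m.
Manning's equation: Q = (1/n) A R^(2/3) S^(1/2) = (1/0.034) × 9.959 × 1.114^(2/3) × 0.0008897^(1/2) = 9.39 m³/s.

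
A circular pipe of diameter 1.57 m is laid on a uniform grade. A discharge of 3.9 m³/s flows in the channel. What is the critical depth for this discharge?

y_c = 1.02 m

At critical depth, Q² T / (g A³) = 1, i.e. A³/T = Q²/g = 3.9²/9.81 = 1.55.
At y = 1.16 m: A³/T = 2.614 — too large.
At y = 1.02 m: A³/T = 1.575 — close enough.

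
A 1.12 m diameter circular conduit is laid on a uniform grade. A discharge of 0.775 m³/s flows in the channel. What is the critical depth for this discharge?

y_c = 0.484 m

At critical depth, Q² T / (g A³) = 1, i.e. A³/T = Q²/g = 0.775²/9.81 = 0.06123.
Trying y = 0.574 m: A³/T = 0.1173 — too large.
Trying y = 0.427 m: A³/T = 0.03776 — too small.
Trying y = 0.484 m: A³/T = 0.06109 — matches.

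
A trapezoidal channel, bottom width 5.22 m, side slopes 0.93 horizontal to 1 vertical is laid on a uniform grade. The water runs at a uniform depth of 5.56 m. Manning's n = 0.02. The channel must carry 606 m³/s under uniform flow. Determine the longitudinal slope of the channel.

S = 0.011

With bottom width b = 5.22 m and side slope z = 0.93: A = (b + zy)y = (5.22 + 0.93×5.56)×5.56 = 57.77 m²; P = b + 2y√(1+z²) = 5.22 + 2×5.56×1.366 = 20.41 m.
Hydraulic radius R = A/P = 57.77/20.41 = 2.831 m.
From Manning's equation, S = [nQ / (1 A R^(2/3))]² = [0.02 × 606 / (1 × 57.77 × 2.831^(2/3))]² = 0.011.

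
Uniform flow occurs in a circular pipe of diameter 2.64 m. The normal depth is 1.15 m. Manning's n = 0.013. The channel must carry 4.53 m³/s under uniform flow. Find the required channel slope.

For a circular section of diameter D = 2.64 m at depth y = 1.15 m, the central angle is θ = 2 arccos(1 − 2y/D) = 2.883 rad. Then A = (D²/8)(θ − sin θ) = 2.289 m² and P = Dθ/2 = 3.806 m.
Hydraulic radius R = A/P = 2.289/3.806 = 0.6015 m.
From Manning's equation, S = [nQ / (1 A R^(2/3))]² = [0.013 × 4.53 / (1 × 2.289 × 0.6015^(2/3))]² = 0.0013.

S = 0.0013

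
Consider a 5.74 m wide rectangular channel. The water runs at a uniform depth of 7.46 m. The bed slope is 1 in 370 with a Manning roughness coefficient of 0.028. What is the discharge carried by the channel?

Flow area A = b·y = 5.74 × 7.46 = 42.82 m². Wetted perimeter P = b + 2y = 5.74 + 2×7.46 = 20.66 m.
Hydraulic radius R = A/P = 42.82/20.66 = 2.073 m.
Manning's equation: Q = (1/n) A R^(2/3) S^(1/2) = (1/0.028) × 42.82 × 2.073^(2/3) × 0.002703^(1/2) = 129 m³/s.

Q = 129 m³/s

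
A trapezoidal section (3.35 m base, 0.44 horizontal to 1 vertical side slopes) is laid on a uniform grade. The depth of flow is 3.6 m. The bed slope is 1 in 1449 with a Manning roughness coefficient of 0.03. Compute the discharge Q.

Q = 21.1 m³/s

With bottom width b = 3.35 m and side slope z = 0.44: A = (b + zy)y = (3.35 + 0.44×3.6)×3.6 = 17.76 m²; P = b + 2y√(1+z²) = 3.35 + 2×3.6×1.093 = 11.22 m.
Hydraulic radius R = A/P = 17.76/11.22 = 1.584 m.
Manning's equation: Q = (1/n) A R^(2/3) S^(1/2) = (1/0.03) × 17.76 × 1.584^(2/3) × 0.0006901^(1/2) = 21.1 m³/s.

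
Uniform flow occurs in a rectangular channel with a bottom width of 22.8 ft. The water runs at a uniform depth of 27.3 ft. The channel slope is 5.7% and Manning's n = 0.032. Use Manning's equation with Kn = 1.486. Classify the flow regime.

supercritical

Flow area A = b·y = 22.8 × 27.3 = 622.4 ft². Wetted perimeter P = b + 2y = 22.8 + 2×27.3 = 77.4 ft.
Hydraulic radius R = A/P = 622.4/77.4 = 8.042 ft.
V = (1.486/n) R^(2/3) √S = (1.486/0.032) × 8.042^(2/3) × √0.057 = 44.5 ft/s. Hydraulic depth D_h = A/T = 622.4/22.8 = 27.3 ft.
Froude number Fr = V/√(g·D_h) = 44.5/√(32.2×27.3) = 1.5, which is greater than 1, so the flow is supercritical.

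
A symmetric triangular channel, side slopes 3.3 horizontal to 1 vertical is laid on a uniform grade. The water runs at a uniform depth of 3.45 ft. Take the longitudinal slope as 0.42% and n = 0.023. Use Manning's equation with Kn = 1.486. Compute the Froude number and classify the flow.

For a triangular section with side slope z = 3.3: A = zy² = 3.3×3.45² = 39.28 ft²; P = 2y√(1+z²) = 2×3.45×3.448 = 23.79 ft.
Hydraulic radius R = A/P = 39.28/23.79 = 1.651 ft.
V = (1.486/n) R^(2/3) √S = (1.486/0.023) × 1.651^(2/3) × √0.0042 = 5.849 ft/s. Hydraulic depth D_h = A/T = 39.28/22.77 = 1.725 ft.
Froude number Fr = V/√(g·D_h) = 5.849/√(32.2×1.725) = 0.785, which is less than 1, so the flow is subcritical.

subcritical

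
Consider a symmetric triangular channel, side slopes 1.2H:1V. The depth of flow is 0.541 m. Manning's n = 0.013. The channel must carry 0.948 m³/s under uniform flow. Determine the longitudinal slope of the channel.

S = 0.01

For a triangular section with side slope z = 1.2: A = zy² = 1.2×0.541² = 0.3512 m²; P = 2y√(1+z²) = 2×0.541×1.562 = 1.69 m.
Hydraulic radius R = A/P = 0.3512/1.69 = 0.2078 m.
From Manning's equation, S = [nQ / (1 A R^(2/3))]² = [0.013 × 0.948 / (1 × 0.3512 × 0.2078^(2/3))]² = 0.01.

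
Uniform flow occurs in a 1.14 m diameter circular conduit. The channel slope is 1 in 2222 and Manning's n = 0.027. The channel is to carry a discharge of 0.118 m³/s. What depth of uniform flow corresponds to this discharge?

y_n = 0.458 m

Manning's equation rearranged: A R^(2/3) = nQ / (1·√S) = 0.027 × 0.118 / (√0.00045) = 0.1502.
At y = 0.403 m: A R^(2/3) = 0.1184 — short.
At y = 0.51 m: A R^(2/3) = 0.1822 — over.
At y = 0.458 m: A R^(2/3) = 0.1502 — matches.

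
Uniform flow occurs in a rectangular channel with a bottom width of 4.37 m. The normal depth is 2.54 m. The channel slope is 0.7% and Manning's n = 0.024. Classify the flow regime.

Flow area A = b·y = 4.37 × 2.54 = 11.1 m². Wetted perimeter P = b + 2y = 4.37 + 2×2.54 = 9.45 m.
Hydraulic radius R = A/P = 11.1/9.45 = 1.175 m.
V = (1/n) R^(2/3) √S = (1/0.024) × 1.175^(2/3) × √0.007 = 3.881 m/s. Hydraulic depth D_h = A/T = 11.1/4.37 = 2.54 m.
Froude number Fr = V/√(g·D_h) = 3.881/√(9.81×2.54) = 0.777, which is less than 1, so the flow is subcritical.

subcritical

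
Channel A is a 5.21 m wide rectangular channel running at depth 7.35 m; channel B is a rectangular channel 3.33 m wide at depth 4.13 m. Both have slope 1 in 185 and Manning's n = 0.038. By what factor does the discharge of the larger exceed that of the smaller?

3.84

Channel A: Flow area A = b·y = 5.21 × 7.35 = 38.29 m². Wetted perimeter P = b + 2y = 5.21 + 2×7.35 = 19.91 m. Hydraulic radius R = A/P = 38.29/19.91 = 1.923 m. Q_A = (1/0.038)·38.29·1.923^(2/3)·√0.005405 = 114.6 m³/s.
Channel B: Flow area A = b·y = 3.33 × 4.13 = 13.75 m². Wetted perimeter P = b + 2y = 3.33 + 2×4.13 = 11.59 m. Hydraulic radius R = A/P = 13.75/11.59 = 1.187 m. Q_B = (1/0.038)·13.75·1.187^(2/3)·√0.005405 = 29.82 m³/s.
The larger discharge is 114.6 m³/s and the smaller is 29.82 m³/s; the ratio is 3.84.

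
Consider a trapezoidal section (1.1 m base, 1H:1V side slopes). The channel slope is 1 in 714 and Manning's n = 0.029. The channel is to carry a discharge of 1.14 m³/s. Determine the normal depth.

y_n = 0.794 m

Manning's equation rearranged: A R^(2/3) = nQ / (1·√S) = 0.029 × 1.14 / (√0.001401) = 0.8834.
Trying y = 0.993 m: A R^(2/3) = 1.364 — over.
Trying y = 0.608 m: A R^(2/3) = 0.5336 — short.
Trying y = 0.794 m: A R^(2/3) = 0.8824 — ≈ 0.8834.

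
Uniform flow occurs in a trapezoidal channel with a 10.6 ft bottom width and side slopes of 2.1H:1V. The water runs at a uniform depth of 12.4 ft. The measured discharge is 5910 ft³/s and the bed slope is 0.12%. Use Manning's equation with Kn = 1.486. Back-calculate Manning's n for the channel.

n = 0.014

With bottom width b = 10.6 ft and side slope z = 2.1: A = (b + zy)y = (10.6 + 2.1×12.4)×12.4 = 454.3 ft²; P = b + 2y√(1+z²) = 10.6 + 2×12.4×2.326 = 68.28 ft.
Hydraulic radius R = A/P = 454.3/68.28 = 6.654 ft.
Rearranging Manning's equation: n = (1.486/Q) A R^(2/3) S^(1/2) = (1.486/5910) × 454.3 × 6.654^(2/3) × √0.0012 = 0.014.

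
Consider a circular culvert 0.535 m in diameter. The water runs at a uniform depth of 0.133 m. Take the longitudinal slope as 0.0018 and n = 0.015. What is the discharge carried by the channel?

For a circular section of diameter D = 0.535 m at depth y = 0.133 m, the central angle is θ = 2 arccos(1 − 2y/D) = 2.088 rad. Then A = (D²/8)(θ − sin θ) = 0.0436 m² and P = Dθ/2 = 0.5585 m.
Hydraulic radius R = A/P = 0.0436/0.5585 = 0.07807 m.
Manning's equation: Q = (1/n) A R^(2/3) S^(1/2) = (1/0.015) × 0.0436 × 0.07807^(2/3) × 0.0018^(1/2) = 0.0225 m³/s.

Q = 0.0225 m³/s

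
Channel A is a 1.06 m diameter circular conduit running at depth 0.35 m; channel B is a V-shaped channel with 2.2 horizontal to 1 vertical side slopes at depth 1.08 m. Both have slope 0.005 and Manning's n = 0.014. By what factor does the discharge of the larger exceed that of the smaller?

18.6

Channel A: For a circular section of diameter D = 1.06 m at depth y = 0.35 m, the central angle is θ = 2 arccos(1 − 2y/D) = 2.449 rad. Then A = (D²/8)(θ − sin θ) = 0.2542 m² and P = Dθ/2 = 1.298 m. Hydraulic radius R = A/P = 0.2542/1.298 = 0.1959 m. Q_A = (1/0.014)·0.2542·0.1959^(2/3)·√0.005 = 0.433 m³/s.
Channel B: For a triangular section with side slope z = 2.2: A = zy² = 2.2×1.08² = 2.566 m²; P = 2y√(1+z²) = 2×1.08×2.417 = 5.22 m. Hydraulic radius R = A/P = 2.566/5.22 = 0.4916 m. Q_B = (1/0.014)·2.566·0.4916^(2/3)·√0.005 = 8.073 m³/s.
The larger discharge is 8.073 m³/s and the smaller is 0.433 m³/s; the ratio is 18.6.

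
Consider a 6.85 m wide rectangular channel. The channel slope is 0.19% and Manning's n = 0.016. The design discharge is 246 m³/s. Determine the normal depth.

y_n = 7.46 m

Manning's equation rearranged: A R^(2/3) = nQ / (1·√S) = 0.016 × 246 / (√0.0019) = 90.3.
At y = 6.25 m: A R^(2/3) = 72.69 — short.
At y = 8.62 m: A R^(2/3) = 107.3 — over.
At y = 7.46 m: A R^(2/3) = 90.26 — matches.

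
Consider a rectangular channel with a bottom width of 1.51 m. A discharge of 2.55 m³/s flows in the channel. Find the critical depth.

y_c = 0.662 m

For a rectangular channel, critical depth y_c = (q²/g)^(1/3) where q = Q/b = 2.55/1.51 = 1.689 m²/s.
So y_c = (1.689²/9.81)^(1/3) = 0.662 m.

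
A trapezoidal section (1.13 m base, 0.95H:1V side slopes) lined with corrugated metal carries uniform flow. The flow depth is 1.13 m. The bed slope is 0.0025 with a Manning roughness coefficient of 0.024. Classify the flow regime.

With bottom width b = 1.13 m and side slope z = 0.95: A = (b + zy)y = (1.13 + 0.95×1.13)×1.13 = 2.49 m²; P = b + 2y√(1+z²) = 1.13 + 2×1.13×1.379 = 4.247 m.
Hydraulic radius R = A/P = 2.49/4.247 = 0.5863 m.
V = (1/n) R^(2/3) √S = (1/0.024) × 0.5863^(2/3) × √0.0025 = 1.459 m/s. Hydraulic depth D_h = A/T = 2.49/3.277 = 0.7598 m.
Froude number Fr = V/√(g·D_h) = 1.459/√(9.81×0.7598) = 0.535, which is less than 1, so the flow is subcritical.

subcritical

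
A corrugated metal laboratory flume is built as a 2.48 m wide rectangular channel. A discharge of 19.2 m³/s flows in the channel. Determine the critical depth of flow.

For a rectangular channel, critical depth y_c = (q²/g)^(1/3) where q = Q/b = 19.2/2.48 = 7.742 m²/s.
So y_c = (7.742²/9.81)^(1/3) = 1.83 m.

y_c = 1.83 m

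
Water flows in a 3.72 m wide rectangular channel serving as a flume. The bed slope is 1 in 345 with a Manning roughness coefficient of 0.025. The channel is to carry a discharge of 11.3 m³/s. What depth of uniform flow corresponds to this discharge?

y_n = 1.57 m

Manning's equation rearranged: A R^(2/3) = nQ / (1·√S) = 0.025 × 11.3 / (√0.002899) = 5.247.
Trying y = 1.79 m: A R^(2/3) = 6.263 — high.
Trying y = 1.17 m: A R^(2/3) = 3.491 — low.
Trying y = 1.57 m: A R^(2/3) = 5.246 — ≈ 5.247.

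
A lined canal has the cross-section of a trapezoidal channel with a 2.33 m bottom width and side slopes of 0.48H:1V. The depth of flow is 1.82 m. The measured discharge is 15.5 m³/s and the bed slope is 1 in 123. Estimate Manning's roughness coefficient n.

With bottom width b = 2.33 m and side slope z = 0.48: A = (b + zy)y = (2.33 + 0.48×1.82)×1.82 = 5.831 m²; P = b + 2y√(1+z²) = 2.33 + 2×1.82×1.109 = 6.368 m.
Hydraulic radius R = A/P = 5.831/6.368 = 0.9157 m.
Rearranging Manning's equation: n = (1/Q) A R^(2/3) S^(1/2) = (1/15.5) × 5.831 × 0.9157^(2/3) × √0.00813 = 0.032.

n = 0.032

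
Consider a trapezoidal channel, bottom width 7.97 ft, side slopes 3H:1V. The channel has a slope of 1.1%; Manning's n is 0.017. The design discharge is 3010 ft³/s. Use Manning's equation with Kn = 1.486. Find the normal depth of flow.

Manning's equation rearranged: A R^(2/3) = nQ / (1.486·√S) = 0.017 × 3010 / (1.486 × √0.011) = 328.3.
At y = 4.29 ft: A R^(2/3) = 166.7 — short.
At y = 7.01 ft: A R^(2/3) = 502.5 — over.
At y = 5.82 ft: A R^(2/3) = 328.4 — close enough.

y_n = 5.82 ft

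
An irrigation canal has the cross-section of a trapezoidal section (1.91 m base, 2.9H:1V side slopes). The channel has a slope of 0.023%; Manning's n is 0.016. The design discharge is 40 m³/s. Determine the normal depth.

y_n = 2.98 m

Manning's equation rearranged: A R^(2/3) = nQ / (1·√S) = 0.016 × 40 / (√0.00023) = 42.2.
Trying y = 2.36 m: A R^(2/3) = 24.11 — too small.
Trying y = 3.35 m: A R^(2/3) = 56.2 — too large.
Trying y = 2.98 m: A R^(2/3) = 42.25 — ≈ 42.2.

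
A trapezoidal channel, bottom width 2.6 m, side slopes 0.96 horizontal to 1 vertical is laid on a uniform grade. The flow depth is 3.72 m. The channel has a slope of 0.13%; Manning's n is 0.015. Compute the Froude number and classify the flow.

With bottom width b = 2.6 m and side slope z = 0.96: A = (b + zy)y = (2.6 + 0.96×3.72)×3.72 = 22.96 m²; P = b + 2y√(1+z²) = 2.6 + 2×3.72×1.386 = 12.91 m.
Hydraulic radius R = A/P = 22.96/12.91 = 1.778 m.
V = (1/n) R^(2/3) √S = (1/0.015) × 1.778^(2/3) × √0.0013 = 3.527 m/s. Hydraulic depth D_h = A/T = 22.96/9.742 = 2.356 m.
Froude number Fr = V/√(g·D_h) = 3.527/√(9.81×2.356) = 0.734, which is less than 1, so the flow is subcritical.

subcritical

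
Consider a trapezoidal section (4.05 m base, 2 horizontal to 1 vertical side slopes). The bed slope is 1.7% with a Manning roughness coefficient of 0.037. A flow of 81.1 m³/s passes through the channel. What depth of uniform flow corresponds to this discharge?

Manning's equation rearranged: A R^(2/3) = nQ / (1·√S) = 0.037 × 81.1 / (√0.017) = 23.01.
At y = 2.8 m: A R^(2/3) = 37.43 — over.
At y = 2.22 m: A R^(2/3) = 23 — matches.

y_n = 2.22 m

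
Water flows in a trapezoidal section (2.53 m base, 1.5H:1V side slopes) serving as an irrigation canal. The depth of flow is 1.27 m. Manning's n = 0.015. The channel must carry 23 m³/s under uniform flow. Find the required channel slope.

With bottom width b = 2.53 m and side slope z = 1.5: A = (b + zy)y = (2.53 + 1.5×1.27)×1.27 = 5.632 m²; P = b + 2y√(1+z²) = 2.53 + 2×1.27×1.803 = 7.109 m.
Hydraulic radius R = A/P = 5.632/7.109 = 0.7923 m.
From Manning's equation, S = [nQ / (1 A R^(2/3))]² = [0.015 × 23 / (1 × 5.632 × 0.7923^(2/3))]² = 0.00512.

S = 0.00512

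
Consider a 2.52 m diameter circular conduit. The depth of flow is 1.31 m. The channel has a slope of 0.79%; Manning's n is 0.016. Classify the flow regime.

For a circular section of diameter D = 2.52 m at depth y = 1.31 m, the central angle is θ = 2 arccos(1 − 2y/D) = 3.221 rad. Then A = (D²/8)(θ − sin θ) = 2.62 m² and P = Dθ/2 = 4.058 m.
Hydraulic radius R = A/P = 2.62/4.058 = 0.6455 m.
V = (1/n) R^(2/3) √S = (1/0.016) × 0.6455^(2/3) × √0.0079 = 4.149 m/s. Hydraulic depth D_h = A/T = 2.62/2.518 = 1.04 m.
Froude number Fr = V/√(g·D_h) = 4.149/√(9.81×1.04) = 1.3, which is greater than 1, so the flow is supercritical.

supercritical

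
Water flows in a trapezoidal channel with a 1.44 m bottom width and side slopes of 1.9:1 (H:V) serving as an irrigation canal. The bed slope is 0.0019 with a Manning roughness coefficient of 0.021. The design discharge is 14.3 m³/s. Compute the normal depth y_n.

Manning's equation rearranged: A R^(2/3) = nQ / (1·√S) = 0.021 × 14.3 / (√0.0019) = 6.889.
Try y = 1.2 m: A R^(2/3) = 3.442 — too small.
Try y = 1.92 m: A R^(2/3) = 9.825 — too large.
Try y = 1.64 m: A R^(2/3) = 6.866 — matches.

y_n = 1.64 m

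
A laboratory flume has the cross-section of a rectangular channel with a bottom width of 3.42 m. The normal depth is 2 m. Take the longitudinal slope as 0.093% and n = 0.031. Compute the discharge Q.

Flow area A = b·y = 3.42 × 2 = 6.84 m². Wetted perimeter P = b + 2y = 3.42 + 2×2 = 7.42 m.
Hydraulic radius R = A/P = 6.84/7.42 = 0.9218 m.
Manning's equation: Q = (1/n) A R^(2/3) S^(1/2) = (1/0.031) × 6.84 × 0.9218^(2/3) × 0.00093^(1/2) = 6.37 m³/s.

Q = 6.37 m³/s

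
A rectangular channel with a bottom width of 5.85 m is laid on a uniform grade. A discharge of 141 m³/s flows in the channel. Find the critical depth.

y_c = 3.9 m

For a rectangular channel, critical depth y_c = (q²/g)^(1/3) where q = Q/b = 141/5.85 = 24.1 m²/s.
So y_c = (24.1²/9.81)^(1/3) = 3.9 m.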